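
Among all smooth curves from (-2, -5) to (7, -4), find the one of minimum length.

Arc-length functional: J[y] = ∫ sqrt(1 + (y')^2) dx.
Lagrangian L = sqrt(1 + (y')^2) has no explicit y dependence, so ∂L/∂y = 0 and the Euler-Lagrange equation gives
    d/dx( y' / sqrt(1 + (y')^2) ) = 0  ⇒  y' / sqrt(1 + (y')^2) = const.
Hence y' is constant, so y(x) is affine.
Fitting the endpoints (-2, -5) and (7, -4):
    slope m = ((-4) − (-5)) / (7 − (-2)) = 1/9,
    intercept c = (-5) − m·(-2) = -43/9.
Extremal: y(x) = (1/9) x - 43/9.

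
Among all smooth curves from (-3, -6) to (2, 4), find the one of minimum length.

Arc-length functional: J[y] = ∫ sqrt(1 + (y')^2) dx.
Lagrangian L = sqrt(1 + (y')^2) has no explicit y dependence, so ∂L/∂y = 0 and the Euler-Lagrange equation gives
    d/dx( y' / sqrt(1 + (y')^2) ) = 0  ⇒  y' / sqrt(1 + (y')^2) = const.
Hence y' is constant, so y(x) is affine.
Fitting the endpoints (-3, -6) and (2, 4):
    slope m = (4 − (-6)) / (2 − (-3)) = 2,
    intercept c = (-6) − m·(-3) = 0.
Extremal: y(x) = 2 x.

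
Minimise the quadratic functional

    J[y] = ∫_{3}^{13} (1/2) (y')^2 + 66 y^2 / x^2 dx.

The Lagrangian is L = (1/2) (y')^2 + 66 y^2 / x^2.
Compute ∂L/∂y = 132y/x^2, ∂L/∂y' = y'.
The Euler-Lagrange equation d/dx(∂L/∂y') − ∂L/∂y = 0 reduces to
    y'' − 132/x^2 · y = 0  (x > 0).
Its general solution is
    y(x) = A x^12 + B x^(-11),
with A, B fixed by the endpoint conditions.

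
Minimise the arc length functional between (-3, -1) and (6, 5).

Arc-length functional: J[y] = ∫ sqrt(1 + (y')^2) dx.
Lagrangian L = sqrt(1 + (y')^2) has no explicit y dependence, so ∂L/∂y = 0 and the Euler-Lagrange equation gives
    d/dx( y' / sqrt(1 + (y')^2) ) = 0  ⇒  y' / sqrt(1 + (y')^2) = const.
Hence y' is constant, so y(x) is affine.
Fitting the endpoints (-3, -1) and (6, 5):
    slope m = (5 − (-1)) / (6 − (-3)) = 2/3,
    intercept c = (-1) − m·(-3) = 1.
Extremal: y(x) = (2/3) x + 1.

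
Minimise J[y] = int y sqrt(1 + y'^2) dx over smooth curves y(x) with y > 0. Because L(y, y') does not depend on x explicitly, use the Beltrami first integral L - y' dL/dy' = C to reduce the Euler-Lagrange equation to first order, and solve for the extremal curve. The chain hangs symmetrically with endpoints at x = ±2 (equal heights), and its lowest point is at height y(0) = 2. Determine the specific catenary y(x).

The Lagrangian L(y, y') = y sqrt(1 + y'^2) has no explicit x dependence, so the Beltrami identity applies:
    L − y' ∂L/∂y' = C.
Compute ∂L/∂y' = y · y' / sqrt(1 + y'^2). Then
    L − y' ∂L/∂y'
    = y sqrt(1 + y'^2) − y · y'^2 / sqrt(1 + y'^2)
    = y (1 + y'^2 − y'^2) / sqrt(1 + y'^2)
    = y / sqrt(1 + y'^2) = C.
Squaring gives y^2 = C^2 (1 + y'^2), i.e.
    y'^2 = y^2 / C^2 − 1.
Separating variables,
    dy / sqrt(y^2 − C^2) = dx / C,
and integrating gives arccosh(y / C) = (x − a)/C, so
    y(x) = C cosh((x − a)/C),
the catenary. The constants C and a are fixed by the two endpoint conditions (and, for the hanging-chain problem, the length constraint selects C).
Now fit the given data. The endpoints x = ±2 are symmetric at equal height, so the catenary is even about its minimum: a = 0 and y(x) = C cosh(x/C). The lowest point is y(0) = C cosh(0) = C, and we are told y(0) = 2, so C = 2. Therefore
    y(x) = 2 cosh(x/2),
and at the endpoints
    y(±2) = 2 cosh(2/2).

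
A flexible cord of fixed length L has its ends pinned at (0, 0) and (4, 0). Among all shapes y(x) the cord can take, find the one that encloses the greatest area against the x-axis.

Set up the augmented Lagrangian using a multiplier λ for the length constraint:
    F(y, y') = y − λ sqrt(1 + y'^2).
F has no explicit x dependence, so the Beltrami identity yields a first integral
    F − y' ∂F/∂y' = C.
Compute ∂F/∂y' = −λ y' / sqrt(1 + y'^2). Then
    y − λ sqrt(1 + y'^2) + λ y'^2 / sqrt(1 + y'^2) = C
    ⇒  y − λ / sqrt(1 + y'^2) = C.
Solving for y' and integrating gives
    (x − a)^2 + (y − b)^2 = λ^2,
a circular arc of radius λ. The constants a, b are determined by the endpoint conditions y(0) = y(4) = 0, and λ is fixed implicitly by the length constraint
    ∫_{0}^{4} sqrt(1 + y'^2) dx = L.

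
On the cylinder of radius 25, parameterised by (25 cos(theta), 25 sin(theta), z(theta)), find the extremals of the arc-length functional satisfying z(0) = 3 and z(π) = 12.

Parameterise the cylinder of radius R = 25 as
    r(θ) = (25 cos θ, 25 sin θ, z(θ)).
The arc-length element is
    ds = sqrt(625 + (dz/dθ)^2) dθ,
so the Lagrangian is L = sqrt(625 + z'^2).
L depends on z' only, not on z or θ, so ∂L/∂z = 0 and
    ∂L/∂z' = z' / sqrt(625 + z'^2).
The Euler-Lagrange equation gives
    d/dθ( z' / sqrt(625 + z'^2) ) = 0,
so z' is constant. Integrating once:
    z(θ) = a θ + b,
a helix on the cylinder (a straight line when the cylinder is unrolled). The constants a, b are determined by the endpoint conditions.
With endpoint conditions z(0) = 3 and z(π) = 12: from z(0) = b we get b = 3, and a·π + 3 = 12 gives a = 9/π, so
    z(θ) = (9/π) θ + 3.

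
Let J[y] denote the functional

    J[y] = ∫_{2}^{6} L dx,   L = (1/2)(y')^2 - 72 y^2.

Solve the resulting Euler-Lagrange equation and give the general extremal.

The Lagrangian is L = (1/2)(y')^2 - 72 y^2.
∂L/∂y = -144y.
∂L/∂y' = y'.
The Euler-Lagrange equation d/dx(∂L/∂y') − ∂L/∂y = 0 becomes:
    y'' + 144 y = 0
General solution: y(x) = A sin(12x) + B cos(12x), where A and B are arbitrary constants fixed by the endpoint conditions.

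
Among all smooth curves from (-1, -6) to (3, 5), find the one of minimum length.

Arc-length functional: J[y] = ∫ sqrt(1 + (y')^2) dx.
Lagrangian L = sqrt(1 + (y')^2) has no explicit y dependence, so ∂L/∂y = 0 and the Euler-Lagrange equation gives
    d/dx( y' / sqrt(1 + (y')^2) ) = 0  ⇒  y' / sqrt(1 + (y')^2) = const.
Hence y' is constant, so y(x) is affine.
Fitting the endpoints (-1, -6) and (3, 5):
    slope m = (5 − (-6)) / (3 − (-1)) = 11/4,
    intercept c = (-6) − m·(-1) = -13/4.
Extremal: y(x) = (11/4) x - 13/4.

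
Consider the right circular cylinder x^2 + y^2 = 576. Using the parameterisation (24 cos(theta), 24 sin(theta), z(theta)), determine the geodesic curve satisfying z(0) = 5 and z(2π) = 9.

Parameterise the cylinder of radius R = 24 as
    r(θ) = (24 cos θ, 24 sin θ, z(θ)).
The arc-length element is
    ds = sqrt(576 + (dz/dθ)^2) dθ,
so the Lagrangian is L = sqrt(576 + z'^2).
L depends on z' only, not on z or θ, so ∂L/∂z = 0 and
    ∂L/∂z' = z' / sqrt(576 + z'^2).
The Euler-Lagrange equation gives
    d/dθ( z' / sqrt(576 + z'^2) ) = 0,
so z' is constant. Integrating once:
    z(θ) = a θ + b,
a helix on the cylinder (a straight line when the cylinder is unrolled). The constants a, b are determined by the endpoint conditions.
With endpoint conditions z(0) = 5 and z(2π) = 9: from z(0) = b we get b = 5, and a·2π + 5 = 9 gives a = 2/π, so
    z(θ) = (2/π) θ + 5.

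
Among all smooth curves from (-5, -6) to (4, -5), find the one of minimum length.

Arc-length functional: J[y] = ∫ sqrt(1 + (y')^2) dx.
Lagrangian L = sqrt(1 + (y')^2) has no explicit y dependence, so ∂L/∂y = 0 and the Euler-Lagrange equation gives
    d/dx( y' / sqrt(1 + (y')^2) ) = 0  ⇒  y' / sqrt(1 + (y')^2) = const.
Hence y' is constant, so y(x) is affine.
Fitting the endpoints (-5, -6) and (4, -5):
    slope m = ((-5) − (-6)) / (4 − (-5)) = 1/9,
    intercept c = (-6) − m·(-5) = -49/9.
Extremal: y(x) = (1/9) x - 49/9.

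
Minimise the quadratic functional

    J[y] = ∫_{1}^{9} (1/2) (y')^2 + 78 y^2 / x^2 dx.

The Lagrangian is L = (1/2) (y')^2 + 78 y^2 / x^2.
Compute ∂L/∂y = 156y/x^2, ∂L/∂y' = y'.
The Euler-Lagrange equation d/dx(∂L/∂y') − ∂L/∂y = 0 reduces to
    y'' − 156/x^2 · y = 0  (x > 0).
Its general solution is
    y(x) = A x^13 + B x^(-12),
with A, B fixed by the endpoint conditions.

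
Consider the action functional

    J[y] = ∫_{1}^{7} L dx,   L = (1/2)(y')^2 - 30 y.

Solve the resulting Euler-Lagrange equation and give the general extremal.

The Lagrangian is L = (1/2)(y')^2 - 30 y.
∂L/∂y = -30.
∂L/∂y' = y'.
The Euler-Lagrange equation d/dx(∂L/∂y') − ∂L/∂y = 0 becomes:
    y'' + 30 = 0
General solution: y(x) = -15 x^2 + A x + B, where A and B are arbitrary constants fixed by the endpoint conditions.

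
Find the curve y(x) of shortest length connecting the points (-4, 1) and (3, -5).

Arc-length functional: J[y] = ∫ sqrt(1 + (y')^2) dx.
Lagrangian L = sqrt(1 + (y')^2) has no explicit y dependence, so ∂L/∂y = 0 and the Euler-Lagrange equation gives
    d/dx( y' / sqrt(1 + (y')^2) ) = 0  ⇒  y' / sqrt(1 + (y')^2) = const.
Hence y' is constant, so y(x) is affine.
Fitting the endpoints (-4, 1) and (3, -5):
    slope m = ((-5) − 1) / (3 − (-4)) = -6/7,
    intercept c = 1 − m·(-4) = -17/7.
Extremal: y(x) = (-6/7) x - 17/7.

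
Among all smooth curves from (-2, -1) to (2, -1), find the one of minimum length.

Arc-length functional: J[y] = ∫ sqrt(1 + (y')^2) dx.
Lagrangian L = sqrt(1 + (y')^2) has no explicit y dependence, so ∂L/∂y = 0 and the Euler-Lagrange equation gives
    d/dx( y' / sqrt(1 + (y')^2) ) = 0  ⇒  y' / sqrt(1 + (y')^2) = const.
Hence y' is constant, so y(x) is affine.
Fitting the endpoints (-2, -1) and (2, -1):
    slope m = ((-1) − (-1)) / (2 − (-2)) = 0,
    intercept c = (-1) − m·(-2) = -1.
Extremal: y(x) = -1.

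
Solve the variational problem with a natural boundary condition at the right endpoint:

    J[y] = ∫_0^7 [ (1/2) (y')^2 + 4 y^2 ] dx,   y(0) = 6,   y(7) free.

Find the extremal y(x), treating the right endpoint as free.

The Lagrangian L = (1/2) (y')^2 + 4 y^2 gives
    ∂L/∂y = 8 y,   ∂L/∂y' = y'.
Euler-Lagrange: y'' − 8 y = 0.
With k = sqrt(8), the general solution is
    y(x) = A cosh(sqrt(8) x) + B sinh(sqrt(8) x).
Fixed left endpoint y(0) = 6 ⇒ A = 6.
The right endpoint x = 7 is free, so the natural (transversality) condition is ∂L/∂y' |_{x=7} = 0, i.e. y'(7) = 0.
Compute y'(x) = A k sinh(k x) + B k cosh(k x), so
    y'(7) = A k sinh(k·7) + B k cosh(k·7) = 0
    ⇒ B = −A tanh(k·7) = − 6 tanh(sqrt(8)·7).
Therefore the extremal is
    y(x) = 6 cosh(sqrt(8) x) − 6 tanh(sqrt(8)·7) sinh(sqrt(8) x).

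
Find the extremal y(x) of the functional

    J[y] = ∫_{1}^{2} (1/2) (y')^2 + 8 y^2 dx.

The Lagrangian is L = (1/2) (y')^2 + 8 y^2.
Compute ∂L/∂y = 16y, ∂L/∂y' = y'.
The Euler-Lagrange equation d/dx(∂L/∂y') − ∂L/∂y = 0 reduces to
    y'' − 16 y = 0.
Its general solution is
    y(x) = A e^(4x) + B e^(−4x),
with A, B fixed by the endpoint conditions.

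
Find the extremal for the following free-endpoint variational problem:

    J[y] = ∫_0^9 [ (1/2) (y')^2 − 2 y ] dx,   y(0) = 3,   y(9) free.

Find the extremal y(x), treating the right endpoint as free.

The Lagrangian L = (1/2) (y')^2 − 2 y gives
    ∂L/∂y = −2,   ∂L/∂y' = y'.
Euler-Lagrange: d/dx(y') − (−2) = 0, i.e. y'' + 2 = 0, so
    y(x) = −(2/2) x^2 + C1 x + C2.
Fixed left endpoint y(0) = 3 ⇒ C2 = 3.
The right endpoint x = 9 is free, so the natural (transversality) condition is ∂L/∂y' |_{x=9} = 0, i.e. y'(9) = 0.
Compute y'(x) = −2 x + C1, so y'(9) = −18 + C1 = 0 ⇒ C1 = 18.
Therefore the extremal is
    y(x) = −x^2 + 18 x + 3.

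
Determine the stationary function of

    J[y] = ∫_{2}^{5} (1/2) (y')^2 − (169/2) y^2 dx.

The Lagrangian is L = (1/2) (y')^2 − (169/2) y^2.
Compute ∂L/∂y = -169y, ∂L/∂y' = y'.
The Euler-Lagrange equation d/dx(∂L/∂y') − ∂L/∂y = 0 reduces to
    y'' + 169 y = 0.
Its general solution is
    y(x) = A sin(13x) + B cos(13x),
with A, B fixed by the endpoint conditions.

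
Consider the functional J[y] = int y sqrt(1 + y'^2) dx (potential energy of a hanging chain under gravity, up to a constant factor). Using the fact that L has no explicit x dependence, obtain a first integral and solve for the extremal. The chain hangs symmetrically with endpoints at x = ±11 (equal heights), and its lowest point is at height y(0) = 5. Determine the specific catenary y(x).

The Lagrangian L(y, y') = y sqrt(1 + y'^2) has no explicit x dependence, so the Beltrami identity applies:
    L − y' ∂L/∂y' = C.
Compute ∂L/∂y' = y · y' / sqrt(1 + y'^2). Then
    L − y' ∂L/∂y'
    = y sqrt(1 + y'^2) − y · y'^2 / sqrt(1 + y'^2)
    = y (1 + y'^2 − y'^2) / sqrt(1 + y'^2)
    = y / sqrt(1 + y'^2) = C.
Squaring gives y^2 = C^2 (1 + y'^2), i.e.
    y'^2 = y^2 / C^2 − 1.
Separating variables,
    dy / sqrt(y^2 − C^2) = dx / C,
and integrating gives arccosh(y / C) = (x − a)/C, so
    y(x) = C cosh((x − a)/C),
the catenary. The constants C and a are fixed by the two endpoint conditions (and, for the hanging-chain problem, the length constraint selects C).
Now fit the given data. The endpoints x = ±11 are symmetric at equal height, so the catenary is even about its minimum: a = 0 and y(x) = C cosh(x/C). The lowest point is y(0) = C cosh(0) = C, and we are told y(0) = 5, so C = 5. Therefore
    y(x) = 5 cosh(x/5),
and at the endpoints
    y(±11) = 5 cosh(11/5).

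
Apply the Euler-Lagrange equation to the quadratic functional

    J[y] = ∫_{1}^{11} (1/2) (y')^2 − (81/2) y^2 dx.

The Lagrangian is L = (1/2) (y')^2 − (81/2) y^2.
Compute ∂L/∂y = -81y, ∂L/∂y' = y'.
The Euler-Lagrange equation d/dx(∂L/∂y') − ∂L/∂y = 0 reduces to
    y'' + 81 y = 0.
Its general solution is
    y(x) = A sin(9x) + B cos(9x),
with A, B fixed by the endpoint conditions.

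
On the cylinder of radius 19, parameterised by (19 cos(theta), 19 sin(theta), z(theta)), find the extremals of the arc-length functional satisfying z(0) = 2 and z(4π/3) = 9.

Parameterise the cylinder of radius R = 19 as
    r(θ) = (19 cos θ, 19 sin θ, z(θ)).
The arc-length element is
    ds = sqrt(361 + (dz/dθ)^2) dθ,
so the Lagrangian is L = sqrt(361 + z'^2).
L depends on z' only, not on z or θ, so ∂L/∂z = 0 and
    ∂L/∂z' = z' / sqrt(361 + z'^2).
The Euler-Lagrange equation gives
    d/dθ( z' / sqrt(361 + z'^2) ) = 0,
so z' is constant. Integrating once:
    z(θ) = a θ + b,
a helix on the cylinder (a straight line when the cylinder is unrolled). The constants a, b are determined by the endpoint conditions.
With endpoint conditions z(0) = 2 and z(4π/3) = 9: from z(0) = b we get b = 2, and a·4π/3 + 2 = 9 gives a = 21/(4π), so
    z(θ) = (21/(4π)) θ + 2.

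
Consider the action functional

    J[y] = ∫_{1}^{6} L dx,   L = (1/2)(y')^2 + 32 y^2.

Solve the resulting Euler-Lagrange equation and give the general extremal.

The Lagrangian is L = (1/2)(y')^2 + 32 y^2.
∂L/∂y = 64y.
∂L/∂y' = y'.
The Euler-Lagrange equation d/dx(∂L/∂y') − ∂L/∂y = 0 becomes:
    y'' - 64 y = 0
General solution: y(x) = A e^(8x) + B e^(-8x), where A and B are arbitrary constants fixed by the endpoint conditions.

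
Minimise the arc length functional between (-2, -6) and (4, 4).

Arc-length functional: J[y] = ∫ sqrt(1 + (y')^2) dx.
Lagrangian L = sqrt(1 + (y')^2) has no explicit y dependence, so ∂L/∂y = 0 and the Euler-Lagrange equation gives
    d/dx( y' / sqrt(1 + (y')^2) ) = 0  ⇒  y' / sqrt(1 + (y')^2) = const.
Hence y' is constant, so y(x) is affine.
Fitting the endpoints (-2, -6) and (4, 4):
    slope m = (4 − (-6)) / (4 − (-2)) = 5/3,
    intercept c = (-6) − m·(-2) = -8/3.
Extremal: y(x) = (5/3) x - 8/3.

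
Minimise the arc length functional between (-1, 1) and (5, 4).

Arc-length functional: J[y] = ∫ sqrt(1 + (y')^2) dx.
Lagrangian L = sqrt(1 + (y')^2) has no explicit y dependence, so ∂L/∂y = 0 and the Euler-Lagrange equation gives
    d/dx( y' / sqrt(1 + (y')^2) ) = 0  ⇒  y' / sqrt(1 + (y')^2) = const.
Hence y' is constant, so y(x) is affine.
Fitting the endpoints (-1, 1) and (5, 4):
    slope m = (4 − 1) / (5 − (-1)) = 1/2,
    intercept c = 1 − m·(-1) = 3/2.
Extremal: y(x) = (1/2) x + 3/2.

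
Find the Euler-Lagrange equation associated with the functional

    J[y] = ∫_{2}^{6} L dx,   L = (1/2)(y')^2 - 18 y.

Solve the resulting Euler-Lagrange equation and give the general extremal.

The Lagrangian is L = (1/2)(y')^2 - 18 y.
∂L/∂y = -18.
∂L/∂y' = y'.
The Euler-Lagrange equation d/dx(∂L/∂y') − ∂L/∂y = 0 becomes:
    y'' + 18 = 0
General solution: y(x) = -9 x^2 + A x + B, where A and B are arbitrary constants fixed by the endpoint conditions.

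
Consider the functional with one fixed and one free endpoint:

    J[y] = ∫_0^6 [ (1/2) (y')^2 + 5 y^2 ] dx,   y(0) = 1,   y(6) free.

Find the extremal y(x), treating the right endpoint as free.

The Lagrangian L = (1/2) (y')^2 + 5 y^2 gives
    ∂L/∂y = 10 y,   ∂L/∂y' = y'.
Euler-Lagrange: y'' − 10 y = 0.
With k = sqrt(10), the general solution is
    y(x) = A cosh(sqrt(10) x) + B sinh(sqrt(10) x).
Fixed left endpoint y(0) = 1 ⇒ A = 1.
The right endpoint x = 6 is free, so the natural (transversality) condition is ∂L/∂y' |_{x=6} = 0, i.e. y'(6) = 0.
Compute y'(x) = A k sinh(k x) + B k cosh(k x), so
    y'(6) = A k sinh(k·6) + B k cosh(k·6) = 0
    ⇒ B = −A tanh(k·6) = − tanh(sqrt(10)·6).
Therefore the extremal is
    y(x) = cosh(sqrt(10) x) − tanh(sqrt(10)·6) sinh(sqrt(10) x).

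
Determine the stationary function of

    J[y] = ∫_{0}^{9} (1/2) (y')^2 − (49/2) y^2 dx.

The Lagrangian is L = (1/2) (y')^2 − (49/2) y^2.
Compute ∂L/∂y = -49y, ∂L/∂y' = y'.
The Euler-Lagrange equation d/dx(∂L/∂y') − ∂L/∂y = 0 reduces to
    y'' + 49 y = 0.
Its general solution is
    y(x) = A sin(7x) + B cos(7x),
with A, B fixed by the endpoint conditions.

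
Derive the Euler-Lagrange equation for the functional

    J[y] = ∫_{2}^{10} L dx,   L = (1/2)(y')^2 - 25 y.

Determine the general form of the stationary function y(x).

The Lagrangian is L = (1/2)(y')^2 - 25 y.
∂L/∂y = -25.
∂L/∂y' = y'.
The Euler-Lagrange equation d/dx(∂L/∂y') − ∂L/∂y = 0 becomes:
    y'' + 25 = 0
General solution: y(x) = -(25/2) x^2 + A x + B, where A and B are arbitrary constants fixed by the endpoint conditions.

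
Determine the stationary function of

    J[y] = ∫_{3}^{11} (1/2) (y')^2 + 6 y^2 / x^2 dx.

The Lagrangian is L = (1/2) (y')^2 + 6 y^2 / x^2.
Compute ∂L/∂y = 12y/x^2, ∂L/∂y' = y'.
The Euler-Lagrange equation d/dx(∂L/∂y') − ∂L/∂y = 0 reduces to
    y'' − 12/x^2 · y = 0  (x > 0).
Its general solution is
    y(x) = A x^4 + B x^(-3),
with A, B fixed by the endpoint conditions.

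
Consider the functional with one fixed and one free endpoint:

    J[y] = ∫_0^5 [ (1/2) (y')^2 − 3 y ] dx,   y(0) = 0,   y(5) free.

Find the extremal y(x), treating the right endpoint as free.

The Lagrangian L = (1/2) (y')^2 − 3 y gives
    ∂L/∂y = −3,   ∂L/∂y' = y'.
Euler-Lagrange: d/dx(y') − (−3) = 0, i.e. y'' + 3 = 0, so
    y(x) = −(3/2) x^2 + C1 x + C2.
Fixed left endpoint y(0) = 0 ⇒ C2 = 0.
The right endpoint x = 5 is free, so the natural (transversality) condition is ∂L/∂y' |_{x=5} = 0, i.e. y'(5) = 0.
Compute y'(x) = −3 x + C1, so y'(5) = −15 + C1 = 0 ⇒ C1 = 15.
Therefore the extremal is
    y(x) = −(3/2) x^2 + 15 x.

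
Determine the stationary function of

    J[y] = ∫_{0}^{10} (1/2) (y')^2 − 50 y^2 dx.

The Lagrangian is L = (1/2) (y')^2 − 50 y^2.
Compute ∂L/∂y = -100y, ∂L/∂y' = y'.
The Euler-Lagrange equation d/dx(∂L/∂y') − ∂L/∂y = 0 reduces to
    y'' + 100 y = 0.
Its general solution is
    y(x) = A sin(10x) + B cos(10x),
with A, B fixed by the endpoint conditions.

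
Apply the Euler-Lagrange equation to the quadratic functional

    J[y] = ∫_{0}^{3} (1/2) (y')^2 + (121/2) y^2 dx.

The Lagrangian is L = (1/2) (y')^2 + (121/2) y^2.
Compute ∂L/∂y = 121y, ∂L/∂y' = y'.
The Euler-Lagrange equation d/dx(∂L/∂y') − ∂L/∂y = 0 reduces to
    y'' − 121 y = 0.
Its general solution is
    y(x) = A e^(11x) + B e^(−11x),
with A, B fixed by the endpoint conditions.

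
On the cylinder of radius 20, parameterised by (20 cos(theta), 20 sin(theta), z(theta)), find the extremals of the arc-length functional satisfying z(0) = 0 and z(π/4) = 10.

Parameterise the cylinder of radius R = 20 as
    r(θ) = (20 cos θ, 20 sin θ, z(θ)).
The arc-length element is
    ds = sqrt(400 + (dz/dθ)^2) dθ,
so the Lagrangian is L = sqrt(400 + z'^2).
L depends on z' only, not on z or θ, so ∂L/∂z = 0 and
    ∂L/∂z' = z' / sqrt(400 + z'^2).
The Euler-Lagrange equation gives
    d/dθ( z' / sqrt(400 + z'^2) ) = 0,
so z' is constant. Integrating once:
    z(θ) = a θ + b,
a helix on the cylinder (a straight line when the cylinder is unrolled). The constants a, b are determined by the endpoint conditions.
With endpoint conditions z(0) = 0 and z(π/4) = 10: from z(0) = b we get b = 0, and a·π/4 + 0 = 10 gives a = 40/π, so
    z(θ) = (40/π) θ.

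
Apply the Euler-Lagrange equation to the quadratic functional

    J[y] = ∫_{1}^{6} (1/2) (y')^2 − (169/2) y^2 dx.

The Lagrangian is L = (1/2) (y')^2 − (169/2) y^2.
Compute ∂L/∂y = -169y, ∂L/∂y' = y'.
The Euler-Lagrange equation d/dx(∂L/∂y') − ∂L/∂y = 0 reduces to
    y'' + 169 y = 0.
Its general solution is
    y(x) = A sin(13x) + B cos(13x),
with A, B fixed by the endpoint conditions.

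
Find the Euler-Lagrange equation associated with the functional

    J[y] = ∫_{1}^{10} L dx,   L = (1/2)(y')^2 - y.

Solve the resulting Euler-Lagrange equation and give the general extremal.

The Lagrangian is L = (1/2)(y')^2 - y.
∂L/∂y = -1.
∂L/∂y' = y'.
The Euler-Lagrange equation d/dx(∂L/∂y') − ∂L/∂y = 0 becomes:
    y'' + 1 = 0
General solution: y(x) = -x^2/2 + A x + B, where A and B are arbitrary constants fixed by the endpoint conditions.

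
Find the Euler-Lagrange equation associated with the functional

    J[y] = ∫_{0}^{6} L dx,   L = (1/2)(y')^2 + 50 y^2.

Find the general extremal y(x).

The Lagrangian is L = (1/2)(y')^2 + 50 y^2.
∂L/∂y = 100y.
∂L/∂y' = y'.
The Euler-Lagrange equation d/dx(∂L/∂y') − ∂L/∂y = 0 becomes:
    y'' - 100 y = 0
General solution: y(x) = A e^(10x) + B e^(-10x), where A and B are arbitrary constants fixed by the endpoint conditions.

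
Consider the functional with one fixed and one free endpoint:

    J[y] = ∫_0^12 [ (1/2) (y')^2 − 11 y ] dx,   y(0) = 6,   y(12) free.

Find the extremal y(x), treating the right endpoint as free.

The Lagrangian L = (1/2) (y')^2 − 11 y gives
    ∂L/∂y = −11,   ∂L/∂y' = y'.
Euler-Lagrange: d/dx(y') − (−11) = 0, i.e. y'' + 11 = 0, so
    y(x) = −(11/2) x^2 + C1 x + C2.
Fixed left endpoint y(0) = 6 ⇒ C2 = 6.
The right endpoint x = 12 is free, so the natural (transversality) condition is ∂L/∂y' |_{x=12} = 0, i.e. y'(12) = 0.
Compute y'(x) = −11 x + C1, so y'(12) = −132 + C1 = 0 ⇒ C1 = 132.
Therefore the extremal is
    y(x) = −(11/2) x^2 + 132 x + 6.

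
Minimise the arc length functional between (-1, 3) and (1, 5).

Arc-length functional: J[y] = ∫ sqrt(1 + (y')^2) dx.
Lagrangian L = sqrt(1 + (y')^2) has no explicit y dependence, so ∂L/∂y = 0 and the Euler-Lagrange equation gives
    d/dx( y' / sqrt(1 + (y')^2) ) = 0  ⇒  y' / sqrt(1 + (y')^2) = const.
Hence y' is constant, so y(x) is affine.
Fitting the endpoints (-1, 3) and (1, 5):
    slope m = (5 − 3) / (1 − (-1)) = 1,
    intercept c = 3 − m·(-1) = 4.
Extremal: y(x) = x + 4.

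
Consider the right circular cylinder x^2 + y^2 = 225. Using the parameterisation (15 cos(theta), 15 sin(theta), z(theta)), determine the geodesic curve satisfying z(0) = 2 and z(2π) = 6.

Parameterise the cylinder of radius R = 15 as
    r(θ) = (15 cos θ, 15 sin θ, z(θ)).
The arc-length element is
    ds = sqrt(225 + (dz/dθ)^2) dθ,
so the Lagrangian is L = sqrt(225 + z'^2).
L depends on z' only, not on z or θ, so ∂L/∂z = 0 and
    ∂L/∂z' = z' / sqrt(225 + z'^2).
The Euler-Lagrange equation gives
    d/dθ( z' / sqrt(225 + z'^2) ) = 0,
so z' is constant. Integrating once:
    z(θ) = a θ + b,
a helix on the cylinder (a straight line when the cylinder is unrolled). The constants a, b are determined by the endpoint conditions.
With endpoint conditions z(0) = 2 and z(2π) = 6: from z(0) = b we get b = 2, and a·2π + 2 = 6 gives a = 2/π, so
    z(θ) = (2/π) θ + 2.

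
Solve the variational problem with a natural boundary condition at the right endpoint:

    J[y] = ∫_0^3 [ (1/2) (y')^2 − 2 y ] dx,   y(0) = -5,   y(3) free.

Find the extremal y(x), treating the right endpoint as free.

The Lagrangian L = (1/2) (y')^2 − 2 y gives
    ∂L/∂y = −2,   ∂L/∂y' = y'.
Euler-Lagrange: d/dx(y') − (−2) = 0, i.e. y'' + 2 = 0, so
    y(x) = −(2/2) x^2 + C1 x + C2.
Fixed left endpoint y(0) = -5 ⇒ C2 = -5.
The right endpoint x = 3 is free, so the natural (transversality) condition is ∂L/∂y' |_{x=3} = 0, i.e. y'(3) = 0.
Compute y'(x) = −2 x + C1, so y'(3) = −6 + C1 = 0 ⇒ C1 = 6.
Therefore the extremal is
    y(x) = −x^2 + 6 x − 5.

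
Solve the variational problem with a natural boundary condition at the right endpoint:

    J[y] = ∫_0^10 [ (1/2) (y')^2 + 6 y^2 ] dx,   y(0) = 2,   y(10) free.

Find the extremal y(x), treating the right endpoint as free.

The Lagrangian L = (1/2) (y')^2 + 6 y^2 gives
    ∂L/∂y = 12 y,   ∂L/∂y' = y'.
Euler-Lagrange: y'' − 12 y = 0.
With k = sqrt(12), the general solution is
    y(x) = A cosh(sqrt(12) x) + B sinh(sqrt(12) x).
Fixed left endpoint y(0) = 2 ⇒ A = 2.
The right endpoint x = 10 is free, so the natural (transversality) condition is ∂L/∂y' |_{x=10} = 0, i.e. y'(10) = 0.
Compute y'(x) = A k sinh(k x) + B k cosh(k x), so
    y'(10) = A k sinh(k·10) + B k cosh(k·10) = 0
    ⇒ B = −A tanh(k·10) = − 2 tanh(sqrt(12)·10).
Therefore the extremal is
    y(x) = 2 cosh(sqrt(12) x) − 2 tanh(sqrt(12)·10) sinh(sqrt(12) x).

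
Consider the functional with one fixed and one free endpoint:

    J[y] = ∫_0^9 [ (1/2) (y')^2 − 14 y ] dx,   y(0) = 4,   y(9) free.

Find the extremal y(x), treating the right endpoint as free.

The Lagrangian L = (1/2) (y')^2 − 14 y gives
    ∂L/∂y = −14,   ∂L/∂y' = y'.
Euler-Lagrange: d/dx(y') − (−14) = 0, i.e. y'' + 14 = 0, so
    y(x) = −(14/2) x^2 + C1 x + C2.
Fixed left endpoint y(0) = 4 ⇒ C2 = 4.
The right endpoint x = 9 is free, so the natural (transversality) condition is ∂L/∂y' |_{x=9} = 0, i.e. y'(9) = 0.
Compute y'(x) = −14 x + C1, so y'(9) = −126 + C1 = 0 ⇒ C1 = 126.
Therefore the extremal is
    y(x) = −7 x^2 + 126 x + 4.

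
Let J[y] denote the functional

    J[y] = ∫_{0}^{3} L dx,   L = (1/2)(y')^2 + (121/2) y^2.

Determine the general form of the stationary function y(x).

The Lagrangian is L = (1/2)(y')^2 + (121/2) y^2.
∂L/∂y = 121y.
∂L/∂y' = y'.
The Euler-Lagrange equation d/dx(∂L/∂y') − ∂L/∂y = 0 becomes:
    y'' - 121 y = 0
General solution: y(x) = A e^(11x) + B e^(-11x), where A and B are arbitrary constants fixed by the endpoint conditions.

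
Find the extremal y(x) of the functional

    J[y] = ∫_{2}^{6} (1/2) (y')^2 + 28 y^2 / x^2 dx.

The Lagrangian is L = (1/2) (y')^2 + 28 y^2 / x^2.
Compute ∂L/∂y = 56y/x^2, ∂L/∂y' = y'.
The Euler-Lagrange equation d/dx(∂L/∂y') − ∂L/∂y = 0 reduces to
    y'' − 56/x^2 · y = 0  (x > 0).
Its general solution is
    y(x) = A x^8 + B x^(-7),
with A, B fixed by the endpoint conditions.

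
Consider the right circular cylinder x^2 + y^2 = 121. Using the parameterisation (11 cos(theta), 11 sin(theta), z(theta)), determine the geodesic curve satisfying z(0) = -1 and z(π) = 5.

Parameterise the cylinder of radius R = 11 as
    r(θ) = (11 cos θ, 11 sin θ, z(θ)).
The arc-length element is
    ds = sqrt(121 + (dz/dθ)^2) dθ,
so the Lagrangian is L = sqrt(121 + z'^2).
L depends on z' only, not on z or θ, so ∂L/∂z = 0 and
    ∂L/∂z' = z' / sqrt(121 + z'^2).
The Euler-Lagrange equation gives
    d/dθ( z' / sqrt(121 + z'^2) ) = 0,
so z' is constant. Integrating once:
    z(θ) = a θ + b,
a helix on the cylinder (a straight line when the cylinder is unrolled). The constants a, b are determined by the endpoint conditions.
With endpoint conditions z(0) = -1 and z(π) = 5: from z(0) = b we get b = -1, and a·π + -1 = 5 gives a = 6/π, so
    z(θ) = (6/π) θ − 1.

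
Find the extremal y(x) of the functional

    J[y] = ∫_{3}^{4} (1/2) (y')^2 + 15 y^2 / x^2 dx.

The Lagrangian is L = (1/2) (y')^2 + 15 y^2 / x^2.
Compute ∂L/∂y = 30y/x^2, ∂L/∂y' = y'.
The Euler-Lagrange equation d/dx(∂L/∂y') − ∂L/∂y = 0 reduces to
    y'' − 30/x^2 · y = 0  (x > 0).
Its general solution is
    y(x) = A x^6 + B x^(-5),
with A, B fixed by the endpoint conditions.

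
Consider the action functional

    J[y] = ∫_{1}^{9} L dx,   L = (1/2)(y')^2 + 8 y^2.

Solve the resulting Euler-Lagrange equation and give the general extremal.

The Lagrangian is L = (1/2)(y')^2 + 8 y^2.
∂L/∂y = 16y.
∂L/∂y' = y'.
The Euler-Lagrange equation d/dx(∂L/∂y') − ∂L/∂y = 0 becomes:
    y'' - 16 y = 0
General solution: y(x) = A e^(4x) + B e^(-4x), where A and B are arbitrary constants fixed by the endpoint conditions.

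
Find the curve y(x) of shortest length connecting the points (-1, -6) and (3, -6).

Arc-length functional: J[y] = ∫ sqrt(1 + (y')^2) dx.
Lagrangian L = sqrt(1 + (y')^2) has no explicit y dependence, so ∂L/∂y = 0 and the Euler-Lagrange equation gives
    d/dx( y' / sqrt(1 + (y')^2) ) = 0  ⇒  y' / sqrt(1 + (y')^2) = const.
Hence y' is constant, so y(x) is affine.
Fitting the endpoints (-1, -6) and (3, -6):
    slope m = ((-6) − (-6)) / (3 − (-1)) = 0,
    intercept c = (-6) − m·(-1) = -6.
Extremal: y(x) = -6.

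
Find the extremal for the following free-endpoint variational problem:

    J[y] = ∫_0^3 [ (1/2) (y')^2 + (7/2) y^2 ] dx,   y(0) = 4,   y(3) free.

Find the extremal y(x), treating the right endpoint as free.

The Lagrangian L = (1/2) (y')^2 + (7/2) y^2 gives
    ∂L/∂y = 7 y,   ∂L/∂y' = y'.
Euler-Lagrange: y'' − 7 y = 0.
With k = sqrt(7), the general solution is
    y(x) = A cosh(sqrt(7) x) + B sinh(sqrt(7) x).
Fixed left endpoint y(0) = 4 ⇒ A = 4.
The right endpoint x = 3 is free, so the natural (transversality) condition is ∂L/∂y' |_{x=3} = 0, i.e. y'(3) = 0.
Compute y'(x) = A k sinh(k x) + B k cosh(k x), so
    y'(3) = A k sinh(k·3) + B k cosh(k·3) = 0
    ⇒ B = −A tanh(k·3) = − 4 tanh(sqrt(7)·3).
Therefore the extremal is
    y(x) = 4 cosh(sqrt(7) x) − 4 tanh(sqrt(7)·3) sinh(sqrt(7) x).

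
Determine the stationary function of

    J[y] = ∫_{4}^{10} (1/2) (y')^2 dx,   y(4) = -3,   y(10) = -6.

The Lagrangian is L = (1/2) (y')^2.
Compute ∂L/∂y = 0, ∂L/∂y' = y'.
The Euler-Lagrange equation d/dx(∂L/∂y') − ∂L/∂y = 0 reduces to
    y'' = 0.
Its general solution is
    y(x) = A x + B,
with A, B fixed by the endpoint conditions.
Applying the endpoint conditions y(4) = -3 and y(10) = -6: solve A·4 + B = -3 and A·10 + B = -6. Subtracting gives A(10 − 4) = -6 − -3, so A = -1/2, and B = -3 − A·4 = -1. Therefore
    y(x) = (-1/2) x - 1.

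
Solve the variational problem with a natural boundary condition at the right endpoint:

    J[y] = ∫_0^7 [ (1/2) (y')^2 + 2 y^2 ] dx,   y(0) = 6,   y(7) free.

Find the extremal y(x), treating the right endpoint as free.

The Lagrangian L = (1/2) (y')^2 + 2 y^2 gives
    ∂L/∂y = 4 y,   ∂L/∂y' = y'.
Euler-Lagrange: y'' − 4 y = 0.
With k = 2, the general solution is
    y(x) = A cosh(2 x) + B sinh(2 x).
Fixed left endpoint y(0) = 6 ⇒ A = 6.
The right endpoint x = 7 is free, so the natural (transversality) condition is ∂L/∂y' |_{x=7} = 0, i.e. y'(7) = 0.
Compute y'(x) = A k sinh(k x) + B k cosh(k x), so
    y'(7) = A k sinh(k·7) + B k cosh(k·7) = 0
    ⇒ B = −A tanh(k·7) = − 6 tanh(2·7).
Therefore the extremal is
    y(x) = 6 cosh(2 x) − 6 tanh(2·7) sinh(2 x).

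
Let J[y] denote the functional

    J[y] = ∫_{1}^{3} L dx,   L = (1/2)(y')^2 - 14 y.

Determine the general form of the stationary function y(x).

The Lagrangian is L = (1/2)(y')^2 - 14 y.
∂L/∂y = -14.
∂L/∂y' = y'.
The Euler-Lagrange equation d/dx(∂L/∂y') − ∂L/∂y = 0 becomes:
    y'' + 14 = 0
General solution: y(x) = -7 x^2 + A x + B, where A and B are arbitrary constants fixed by the endpoint conditions.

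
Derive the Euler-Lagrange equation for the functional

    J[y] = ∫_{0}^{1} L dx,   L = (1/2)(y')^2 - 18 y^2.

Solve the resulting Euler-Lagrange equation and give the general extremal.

The Lagrangian is L = (1/2)(y')^2 - 18 y^2.
∂L/∂y = -36y.
∂L/∂y' = y'.
The Euler-Lagrange equation d/dx(∂L/∂y') − ∂L/∂y = 0 becomes:
    y'' + 36 y = 0
General solution: y(x) = A sin(6x) + B cos(6x), where A and B are arbitrary constants fixed by the endpoint conditions.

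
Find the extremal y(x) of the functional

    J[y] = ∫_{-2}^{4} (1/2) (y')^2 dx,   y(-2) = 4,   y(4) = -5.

The Lagrangian is L = (1/2) (y')^2.
Compute ∂L/∂y = 0, ∂L/∂y' = y'.
The Euler-Lagrange equation d/dx(∂L/∂y') − ∂L/∂y = 0 reduces to
    y'' = 0.
Its general solution is
    y(x) = A x + B,
with A, B fixed by the endpoint conditions.
Applying the endpoint conditions y(-2) = 4 and y(4) = -5: solve A·-2 + B = 4 and A·4 + B = -5. Subtracting gives A(4 − -2) = -5 − 4, so A = -3/2, and B = 4 − A·-2 = 1. Therefore
    y(x) = (-3/2) x + 1.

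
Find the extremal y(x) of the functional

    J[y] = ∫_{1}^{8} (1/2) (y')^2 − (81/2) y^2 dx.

The Lagrangian is L = (1/2) (y')^2 − (81/2) y^2.
Compute ∂L/∂y = -81y, ∂L/∂y' = y'.
The Euler-Lagrange equation d/dx(∂L/∂y') − ∂L/∂y = 0 reduces to
    y'' + 81 y = 0.
Its general solution is
    y(x) = A sin(9x) + B cos(9x),
with A, B fixed by the endpoint conditions.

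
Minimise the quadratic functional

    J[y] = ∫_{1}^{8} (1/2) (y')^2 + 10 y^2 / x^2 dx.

The Lagrangian is L = (1/2) (y')^2 + 10 y^2 / x^2.
Compute ∂L/∂y = 20y/x^2, ∂L/∂y' = y'.
The Euler-Lagrange equation d/dx(∂L/∂y') − ∂L/∂y = 0 reduces to
    y'' − 20/x^2 · y = 0  (x > 0).
Its general solution is
    y(x) = A x^5 + B x^(-4),
with A, B fixed by the endpoint conditions.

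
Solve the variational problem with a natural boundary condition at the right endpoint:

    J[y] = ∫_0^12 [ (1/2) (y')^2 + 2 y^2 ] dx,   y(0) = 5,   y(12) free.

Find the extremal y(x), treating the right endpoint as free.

The Lagrangian L = (1/2) (y')^2 + 2 y^2 gives
    ∂L/∂y = 4 y,   ∂L/∂y' = y'.
Euler-Lagrange: y'' − 4 y = 0.
With k = 2, the general solution is
    y(x) = A cosh(2 x) + B sinh(2 x).
Fixed left endpoint y(0) = 5 ⇒ A = 5.
The right endpoint x = 12 is free, so the natural (transversality) condition is ∂L/∂y' |_{x=12} = 0, i.e. y'(12) = 0.
Compute y'(x) = A k sinh(k x) + B k cosh(k x), so
    y'(12) = A k sinh(k·12) + B k cosh(k·12) = 0
    ⇒ B = −A tanh(k·12) = − 5 tanh(2·12).
Therefore the extremal is
    y(x) = 5 cosh(2 x) − 5 tanh(2·12) sinh(2 x).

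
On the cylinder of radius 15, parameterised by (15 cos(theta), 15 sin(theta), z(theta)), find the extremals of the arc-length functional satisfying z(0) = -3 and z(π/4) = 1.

Parameterise the cylinder of radius R = 15 as
    r(θ) = (15 cos θ, 15 sin θ, z(θ)).
The arc-length element is
    ds = sqrt(225 + (dz/dθ)^2) dθ,
so the Lagrangian is L = sqrt(225 + z'^2).
L depends on z' only, not on z or θ, so ∂L/∂z = 0 and
    ∂L/∂z' = z' / sqrt(225 + z'^2).
The Euler-Lagrange equation gives
    d/dθ( z' / sqrt(225 + z'^2) ) = 0,
so z' is constant. Integrating once:
    z(θ) = a θ + b,
a helix on the cylinder (a straight line when the cylinder is unrolled). The constants a, b are determined by the endpoint conditions.
With endpoint conditions z(0) = -3 and z(π/4) = 1: from z(0) = b we get b = -3, and a·π/4 + -3 = 1 gives a = 16/π, so
    z(θ) = (16/π) θ − 3.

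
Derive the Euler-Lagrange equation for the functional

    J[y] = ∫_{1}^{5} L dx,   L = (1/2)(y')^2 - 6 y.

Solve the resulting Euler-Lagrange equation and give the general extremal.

The Lagrangian is L = (1/2)(y')^2 - 6 y.
∂L/∂y = -6.
∂L/∂y' = y'.
The Euler-Lagrange equation d/dx(∂L/∂y') − ∂L/∂y = 0 becomes:
    y'' + 6 = 0
General solution: y(x) = -3 x^2 + A x + B, where A and B are arbitrary constants fixed by the endpoint conditions.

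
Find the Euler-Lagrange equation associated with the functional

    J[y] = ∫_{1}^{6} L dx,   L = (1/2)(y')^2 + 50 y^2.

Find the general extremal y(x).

The Lagrangian is L = (1/2)(y')^2 + 50 y^2.
∂L/∂y = 100y.
∂L/∂y' = y'.
The Euler-Lagrange equation d/dx(∂L/∂y') − ∂L/∂y = 0 becomes:
    y'' - 100 y = 0
General solution: y(x) = A e^(10x) + B e^(-10x), where A and B are arbitrary constants fixed by the endpoint conditions.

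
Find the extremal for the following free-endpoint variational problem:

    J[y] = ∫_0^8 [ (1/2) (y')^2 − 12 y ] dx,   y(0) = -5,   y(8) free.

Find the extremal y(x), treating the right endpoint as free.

The Lagrangian L = (1/2) (y')^2 − 12 y gives
    ∂L/∂y = −12,   ∂L/∂y' = y'.
Euler-Lagrange: d/dx(y') − (−12) = 0, i.e. y'' + 12 = 0, so
    y(x) = −(12/2) x^2 + C1 x + C2.
Fixed left endpoint y(0) = -5 ⇒ C2 = -5.
The right endpoint x = 8 is free, so the natural (transversality) condition is ∂L/∂y' |_{x=8} = 0, i.e. y'(8) = 0.
Compute y'(x) = −12 x + C1, so y'(8) = −96 + C1 = 0 ⇒ C1 = 96.
Therefore the extremal is
    y(x) = −6 x^2 + 96 x − 5.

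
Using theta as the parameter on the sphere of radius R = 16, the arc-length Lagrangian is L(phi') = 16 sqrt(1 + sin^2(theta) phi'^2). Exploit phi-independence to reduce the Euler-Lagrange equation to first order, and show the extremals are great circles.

On the sphere of radius R = 16 with spherical coordinates (θ, φ), the induced metric is
    ds^2 = 256(dθ^2 + sin^2(θ) dφ^2).
Parameterise by θ; the arc-length functional is
    J[φ] = ∫ 16 sqrt(1 + sin^2(θ) (dφ/dθ)^2) dθ,
so L = 16 sqrt(1 + sin^2(θ) φ'^2). Compute
    ∂L/∂φ = 0  (L has no explicit φ dependence),
    ∂L/∂φ' = 16 sin^2(θ) φ' / sqrt(1 + sin^2(θ) φ'^2).
Since ∂L/∂φ = 0, the Euler-Lagrange equation
    d/dθ(∂L/∂φ') − ∂L/∂φ = 0
reduces to d/dθ(∂L/∂φ') = 0, i.e. the momentum conjugate to φ is conserved:
    16 sin^2(θ) φ' / sqrt(1 + sin^2(θ) φ'^2) = C.
The overall factor of 16 is constant, so dividing through gives Clairaut's relation sin^2(θ) φ' / sqrt(1 + sin^2(θ) φ'^2) = C' (with C' = C/16). Solving for φ' and integrating gives the great-circle family
    cot(θ) = A cos(φ − φ_0),
i.e. the intersection of the sphere with a plane through the origin. The two constants A and φ_0 (equivalently C and one phase) are fixed by the two endpoint conditions.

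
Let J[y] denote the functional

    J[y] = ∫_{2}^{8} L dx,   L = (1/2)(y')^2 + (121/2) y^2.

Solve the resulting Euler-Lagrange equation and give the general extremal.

The Lagrangian is L = (1/2)(y')^2 + (121/2) y^2.
∂L/∂y = 121y.
∂L/∂y' = y'.
The Euler-Lagrange equation d/dx(∂L/∂y') − ∂L/∂y = 0 becomes:
    y'' - 121 y = 0
General solution: y(x) = A e^(11x) + B e^(-11x), where A and B are arbitrary constants fixed by the endpoint conditions.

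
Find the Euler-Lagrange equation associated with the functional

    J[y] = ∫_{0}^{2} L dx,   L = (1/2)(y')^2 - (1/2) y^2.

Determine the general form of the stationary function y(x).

The Lagrangian is L = (1/2)(y')^2 - (1/2) y^2.
∂L/∂y = -y.
∂L/∂y' = y'.
The Euler-Lagrange equation d/dx(∂L/∂y') − ∂L/∂y = 0 becomes:
    y'' + y = 0
General solution: y(x) = A sin(x) + B cos(x), where A and B are arbitrary constants fixed by the endpoint conditions.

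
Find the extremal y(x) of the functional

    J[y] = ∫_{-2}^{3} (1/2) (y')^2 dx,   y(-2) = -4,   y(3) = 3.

The Lagrangian is L = (1/2) (y')^2.
Compute ∂L/∂y = 0, ∂L/∂y' = y'.
The Euler-Lagrange equation d/dx(∂L/∂y') − ∂L/∂y = 0 reduces to
    y'' = 0.
Its general solution is
    y(x) = A x + B,
with A, B fixed by the endpoint conditions.
Applying the endpoint conditions y(-2) = -4 and y(3) = 3: solve A·-2 + B = -4 and A·3 + B = 3. Subtracting gives A(3 − -2) = 3 − -4, so A = 7/5, and B = -4 − A·-2 = -6/5. Therefore
    y(x) = (7/5) x - 6/5.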